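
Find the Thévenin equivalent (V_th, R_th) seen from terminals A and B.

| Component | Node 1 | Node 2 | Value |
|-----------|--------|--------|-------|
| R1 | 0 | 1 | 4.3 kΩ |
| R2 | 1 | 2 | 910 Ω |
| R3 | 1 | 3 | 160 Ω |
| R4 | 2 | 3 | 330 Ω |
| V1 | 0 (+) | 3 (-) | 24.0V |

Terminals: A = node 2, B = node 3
Step 1 — V_th is the open-circuit voltage V_A - V_B (nothing connected across the terminals).
Nodal analysis, taking node 3 as the 0 V reference.
Source V1 fixes V_0 = 24 V.
KCL at each unknown node (sum of currents leaving = 0; resistances in Ω):
  Node 1: (V_1 - 24)/4300 + (V_1 - V_2)/910 + (V_1 - 0)/160 = 0
  Node 2: (V_2 - V_1)/910 + (V_2 - 0)/330 = 0
Collecting terms (coefficients in siemens):
  0.007581·V_1 - 0.001099·V_2 = 0.005581
  0.004129·V_2 - 0.001099·V_1 = 0
Determinant D = (0.007581)(0.004129) - (-0.001099)(-0.001099) = 0.0000301
V_1 = [(0.005581)(0.004129) - (-0.001099)(0)]/D = 0.7657 V
V_2 = [(0.007581)(0) - (0.005581)(-0.001099)]/D = 0.2038 V
V_th = V_2 - V_3 = 0.2038 - 0 = 0.2038 V
Step 2 — R_th: zero the source — replace V1 by a short circuit (node 3 merges into node 0) — and find the resistance seen between A (node 2) and B (node 0).
Reduce the network between node 2 (A) and node 0 (B) by series/parallel combination:
  Rp1 = R1 ‖ R3 (parallel, both between nodes 0 and 1) = 1/(1/4300 + 1/160) = 154.3 Ω
  Rs1 = R2 + Rp1 (series, joined only at node 1) = 910 + 154.3 = 1064 Ω
  Rp2 = R4 ‖ Rs1 (parallel, both between nodes 0 and 2) = 1/(1/330 + 1/1064) = 251.9 Ω
R_th = 251.9 Ω

Final answer: V_th = 0.2038 V, R_th = 251.9 Ω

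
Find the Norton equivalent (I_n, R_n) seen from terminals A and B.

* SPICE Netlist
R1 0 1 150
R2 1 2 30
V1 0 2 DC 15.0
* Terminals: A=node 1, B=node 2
Find the Thévenin equivalent first; then I_n = V_th/R_th and R_n = R_th.
Step 1 — V_th is the open-circuit voltage V_A - V_B (nothing connected across the terminals).
Nodal analysis, taking node 2 as the 0 V reference.
Source V1 fixes V_0 = 15 V.
KCL at each unknown node (sum of currents leaving = 0; resistances in Ω):
  Node 1: (V_1 - 15)/150 + (V_1 - 0)/30 = 0
Collecting terms: 0.04 × V_1 = 0.1  =>  V_1 = 2.5 V
V_th = V_1 - V_2 = 2.5 - 0 = 2.5 V
Step 2 — R_th: zero the source — replace V1 by a short circuit (node 2 merges into node 0) — and find the resistance seen between A (node 1) and B (node 0).
Reduce the network between node 1 (A) and node 0 (B) by series/parallel combination:
  Rp1 = R1 ‖ R2 (parallel, both between nodes 0 and 1) = 1/(1/150 + 1/30) = 25 Ω
R_th = 25 Ω
I_n = V_th/R_th = 2.5/25 = 0.1 A, and R_n = R_th = 25 Ω

Final answer: I_n = 0.1 A, R_n = 25 Ω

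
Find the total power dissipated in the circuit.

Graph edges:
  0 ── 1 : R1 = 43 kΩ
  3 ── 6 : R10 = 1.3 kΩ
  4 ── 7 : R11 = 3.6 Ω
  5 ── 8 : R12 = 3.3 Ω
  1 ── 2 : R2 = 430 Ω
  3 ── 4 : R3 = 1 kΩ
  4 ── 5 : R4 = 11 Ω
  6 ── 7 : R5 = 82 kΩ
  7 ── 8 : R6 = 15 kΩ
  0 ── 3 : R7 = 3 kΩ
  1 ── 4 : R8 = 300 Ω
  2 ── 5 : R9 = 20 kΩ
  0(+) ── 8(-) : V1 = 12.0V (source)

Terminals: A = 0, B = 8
Nodal analysis, taking node 8 as the 0 V reference.
Source V1 fixes V_0 = 12 V.
KCL at each unknown node (sum of currents leaving = 0; resistances in Ω):
  Node 1: (V_1 - 12)/43000 + (V_1 - V_2)/430 + (V_1 - V_4)/300 = 0
  Node 2: (V_2 - V_1)/430 + (V_2 - V_5)/20000 = 0
  Node 3: (V_3 - V_4)/1000 + (V_3 - 12)/3000 + (V_3 - V_6)/1300 = 0
  Node 4: (V_4 - V_3)/1000 + (V_4 - V_5)/11 + (V_4 - V_1)/300 + (V_4 - V_7)/3.6 = 0
  Node 5: (V_5 - V_4)/11 + (V_5 - V_2)/20000 + (V_5 - 0)/3.3 = 0
  Node 6: (V_6 - V_7)/82000 + (V_6 - V_3)/1300 = 0
  Node 7: (V_7 - V_6)/82000 + (V_7 - 0)/15000 + (V_7 - V_4)/3.6 = 0
Collecting terms (coefficients in siemens):
  0.005682·V_1 - 0.002326·V_2 - 0.003333·V_4 = 0.0002791
  0.002376·V_2 - 0.002326·V_1 - 0.00005·V_5 = 0
  0.002103·V_3 - 0.001·V_4 - 0.0007692·V_6 = 0.004
  0.373·V_4 - 0.003333·V_1 - 0.001·V_3 - 0.09091·V_5 - 0.2778·V_7 = 0
  0.394·V_5 - 0.00005·V_2 - 0.09091·V_4 = 0
  0.0007814·V_6 - 0.0007692·V_3 - 0.0000122·V_7 = 0
  0.2779·V_7 - 0.2778·V_4 - 0.0000122·V_6 = 0
Solving these 7 simultaneous equations (Gaussian elimination) gives:
  V_1 = 0.1278 V, V_2 = 0.1253 V, V_3 = 3.008 V, V_4 = 0.0467 V
  V_5 = 0.01079 V, V_6 = 2.962 V, V_7 = 0.04682 V
Power in each resistor, P = (ΔV)²/R:
  P_R1 = (12 - 0.1278)²/43000 = 0.003278 W
  P_R2 = (0.1278 - 0.1253)²/430 = 0.00000001411 W
  P_R3 = (3.008 - 0.0467)²/1000 = 0.008771 W
  P_R4 = (0.0467 - 0.01079)²/11 = 0.0001172 W
  P_R5 = (2.962 - 0.04682)²/82000 = 0.0001036 W
  P_R6 = (0.04682 - 0)²/15000 = 0.0000001461 W
  P_R7 = (12 - 3.008)²/3000 = 0.02695 W
  P_R8 = (0.1278 - 0.0467)²/300 = 0.00002193 W
  P_R9 = (0.1253 - 0.01079)²/20000 = 0.0000006562 W
  P_R10 = (3.008 - 2.962)²/1300 = 0.000001643 W
  P_R11 = (0.0467 - 0.04682)²/3.6 = 0.000000003787 W
  P_R12 = (0.01079 - 0)²/3.3 = 0.00003529 W
P_total = P_R1 + P_R2 + P_R3 + P_R4 + P_R5 + P_R6 + P_R7 + P_R8 + P_R9 + P_R10 + P_R11 + P_R12 = 0.03928 W

Final answer: 0.03928 W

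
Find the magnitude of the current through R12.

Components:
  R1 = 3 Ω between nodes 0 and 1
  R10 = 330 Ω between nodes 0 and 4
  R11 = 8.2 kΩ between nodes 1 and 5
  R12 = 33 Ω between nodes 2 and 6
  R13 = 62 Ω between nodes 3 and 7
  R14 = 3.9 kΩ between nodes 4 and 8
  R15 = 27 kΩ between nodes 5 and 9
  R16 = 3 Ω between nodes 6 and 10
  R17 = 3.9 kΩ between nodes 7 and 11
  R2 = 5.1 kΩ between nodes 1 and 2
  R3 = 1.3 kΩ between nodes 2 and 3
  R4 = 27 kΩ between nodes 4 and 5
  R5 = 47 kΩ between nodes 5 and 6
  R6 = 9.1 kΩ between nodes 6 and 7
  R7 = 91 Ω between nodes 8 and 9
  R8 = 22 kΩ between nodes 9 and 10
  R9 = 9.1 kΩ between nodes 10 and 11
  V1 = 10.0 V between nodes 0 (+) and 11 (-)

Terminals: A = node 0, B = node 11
Nodal analysis, taking node 11 as the 0 V reference.
Source V1 fixes V_0 = 10 V.
KCL at each unknown node (sum of currents leaving = 0; resistances in Ω):
  Node 1: (V_1 - 10)/3 + (V_1 - V_2)/5100 + (V_1 - V_5)/8200 = 0
  Node 2: (V_2 - V_1)/5100 + (V_2 - V_3)/1300 + (V_2 - V_6)/33 = 0
  Node 3: (V_3 - V_2)/1300 + (V_3 - V_7)/62 = 0
  Node 4: (V_4 - V_5)/27000 + (V_4 - 10)/330 + (V_4 - V_8)/3900 = 0
  Node 5: (V_5 - V_4)/27000 + (V_5 - V_6)/47000 + (V_5 - V_1)/8200 + (V_5 - V_9)/27000 = 0
  Node 6: (V_6 - V_5)/47000 + (V_6 - V_7)/9100 + (V_6 - V_2)/33 + (V_6 - V_10)/3 = 0
  Node 7: (V_7 - V_6)/9100 + (V_7 - V_3)/62 + (V_7 - 0)/3900 = 0
  Node 8: (V_8 - V_9)/91 + (V_8 - V_4)/3900 = 0
  Node 9: (V_9 - V_8)/91 + (V_9 - V_10)/22000 + (V_9 - V_5)/27000 = 0
  Node 10: (V_10 - V_9)/22000 + (V_10 - 0)/9100 + (V_10 - V_6)/3 = 0
Collecting terms (coefficients in siemens):
  0.3337·V_1 - 0.0001961·V_2 - 0.000122·V_5 = 3.333
  0.03127·V_2 - 0.0001961·V_1 - 0.0007692·V_3 - 0.0303·V_6 = 0
  0.0169·V_3 - 0.0007692·V_2 - 0.01613·V_7 = 0
  0.003324·V_4 - 0.00003704·V_5 - 0.0002564·V_8 = 0.0303
  0.0002173·V_5 - 0.000122·V_1 - 0.00003704·V_4 - 0.00002128·V_6 - 0.00003704·V_9 = 0
  0.3638·V_6 - 0.0303·V_2 - 0.00002128·V_5 - 0.0001099·V_7 - 0.3333·V_10 = 0
  0.0165·V_7 - 0.01613·V_3 - 0.0001099·V_6 = 0
  0.01125·V_8 - 0.0002564·V_4 - 0.01099·V_9 = 0
  0.01107·V_9 - 0.00003704·V_5 - 0.01099·V_8 - 0.00004545·V_10 = 0
  0.3335·V_10 - 0.3333·V_6 - 0.00004545·V_9 = 0
Solving these 10 simultaneous equations (Gaussian elimination) gives:
  V_1 = 9.997 V, V_2 = 4.522 V, V_3 = 3.515 V, V_4 = 9.925 V
  V_5 = 9.297 V, V_6 = 4.512 V, V_7 = 3.467 V, V_8 = 9.135 V
  V_9 = 9.117 V, V_10 = 4.511 V
I_R12 = (V_2 - V_6)/R12 = (4.522 - 4.512)/33 = 0.0002993 A
|I_R12| = 0.0002993 A

Final answer: |I_R12| = 0.0002993 A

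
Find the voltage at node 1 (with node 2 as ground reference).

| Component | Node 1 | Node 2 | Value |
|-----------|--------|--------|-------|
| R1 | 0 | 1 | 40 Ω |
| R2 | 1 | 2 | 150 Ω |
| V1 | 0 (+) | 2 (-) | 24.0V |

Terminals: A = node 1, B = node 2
Nodal analysis, taking node 2 as the 0 V reference.
Source V1 fixes V_0 = 24 V.
KCL at each unknown node (sum of currents leaving = 0; resistances in Ω):
  Node 1: (V_1 - 24)/40 + (V_1 - 0)/150 = 0
Collecting terms: 0.03167 × V_1 = 0.6  =>  V_1 = 18.95 V
The requested potential is V_1 = 18.95 V.

Final answer: V_1 = 18.95 V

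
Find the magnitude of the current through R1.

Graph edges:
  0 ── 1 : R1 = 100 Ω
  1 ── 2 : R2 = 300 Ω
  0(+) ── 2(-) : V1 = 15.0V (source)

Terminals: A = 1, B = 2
Nodal analysis, taking node 2 as the 0 V reference.
Source V1 fixes V_0 = 15 V.
KCL at each unknown node (sum of currents leaving = 0; resistances in Ω):
  Node 1: (V_1 - 15)/100 + (V_1 - 0)/300 = 0
Collecting terms: 0.01333 × V_1 = 0.15  =>  V_1 = 11.25 V
I_R1 = (V_0 - V_1)/R1 = (15 - 11.25)/100 = 0.0375 A
|I_R1| = 0.0375 A

Final answer: |I_R1| = 0.0375 A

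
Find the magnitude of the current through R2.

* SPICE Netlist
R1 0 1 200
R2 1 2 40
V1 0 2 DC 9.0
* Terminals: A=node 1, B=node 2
Nodal analysis, taking node 2 as the 0 V reference.
Source V1 fixes V_0 = 9 V.
KCL at each unknown node (sum of currents leaving = 0; resistances in Ω):
  Node 1: (V_1 - 9)/200 + (V_1 - 0)/40 = 0
Collecting terms: 0.03 × V_1 = 0.045  =>  V_1 = 1.5 V
I_R2 = (V_1 - V_2)/R2 = (1.5 - 0)/40 = 0.0375 A
|I_R2| = 0.0375 A

Final answer: |I_R2| = 0.0375 A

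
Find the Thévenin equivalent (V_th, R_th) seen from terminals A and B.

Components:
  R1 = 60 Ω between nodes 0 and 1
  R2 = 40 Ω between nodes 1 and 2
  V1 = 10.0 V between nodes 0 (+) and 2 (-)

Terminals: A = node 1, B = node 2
Step 1 — V_th is the open-circuit voltage V_A - V_B (nothing connected across the terminals).
Nodal analysis, taking node 2 as the 0 V reference.
Source V1 fixes V_0 = 10 V.
KCL at each unknown node (sum of currents leaving = 0; resistances in Ω):
  Node 1: (V_1 - 10)/60 + (V_1 - 0)/40 = 0
Collecting terms: 0.04167 × V_1 = 0.1667  =>  V_1 = 4 V
V_th = V_1 - V_2 = 4 - 0 = 4 V
Step 2 — R_th: zero the source — replace V1 by a short circuit (node 2 merges into node 0) — and find the resistance seen between A (node 1) and B (node 0).
Reduce the network between node 1 (A) and node 0 (B) by series/parallel combination:
  Rp1 = R1 ‖ R2 (parallel, both between nodes 0 and 1) = 1/(1/60 + 1/40) = 24 Ω
R_th = 24 Ω

Final answer: V_th = 4 V, R_th = 24 Ω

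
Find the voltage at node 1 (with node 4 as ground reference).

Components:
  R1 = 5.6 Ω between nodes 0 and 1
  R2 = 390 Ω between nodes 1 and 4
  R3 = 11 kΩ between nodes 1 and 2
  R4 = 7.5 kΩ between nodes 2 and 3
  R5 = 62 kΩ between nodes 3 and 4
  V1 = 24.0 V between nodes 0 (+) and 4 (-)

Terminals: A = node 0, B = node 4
Nodal analysis, taking node 4 as the 0 V reference.
Source V1 fixes V_0 = 24 V.
KCL at each unknown node (sum of currents leaving = 0; resistances in Ω):
  Node 1: (V_1 - 24)/5.6 + (V_1 - 0)/390 + (V_1 - V_2)/11000 = 0
  Node 2: (V_2 - V_1)/11000 + (V_2 - V_3)/7500 = 0
  Node 3: (V_3 - V_2)/7500 + (V_3 - 0)/62000 = 0
Collecting terms (coefficients in siemens):
  0.1812·V_1 - 0.00009091·V_2 = 4.286
  0.0002242·V_2 - 0.00009091·V_1 - 0.0001333·V_3 = 0
  0.0001495·V_3 - 0.0001333·V_2 = 0
Solving these 3 simultaneous equations (Gaussian elimination) gives:
  V_1 = 23.66 V, V_2 = 20.43 V, V_3 = 18.22 V
The requested potential is V_1 = 23.66 V.

Final answer: V_1 = 23.66 V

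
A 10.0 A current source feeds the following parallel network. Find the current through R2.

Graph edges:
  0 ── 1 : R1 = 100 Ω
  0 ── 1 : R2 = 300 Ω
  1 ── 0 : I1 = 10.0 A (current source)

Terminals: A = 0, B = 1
All resistors sit directly between nodes 0 and 1, so they are in parallel and share one voltage V; the full source current 10 A splits among them.
1/R_par = 1/100 + 1/300 = 0.01333 S  =>  R_par = 75 Ω
V = I × R_par = 10 × 75 = 750 V
I_R2 = V/R2 = 750/300 = 2.5 A

Final answer: 2.5 A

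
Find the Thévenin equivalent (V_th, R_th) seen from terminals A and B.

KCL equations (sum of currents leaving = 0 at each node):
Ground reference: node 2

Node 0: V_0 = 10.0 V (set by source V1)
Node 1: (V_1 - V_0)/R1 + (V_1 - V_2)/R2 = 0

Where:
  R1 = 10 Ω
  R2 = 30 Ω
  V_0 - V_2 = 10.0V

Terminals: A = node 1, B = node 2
Step 1 — V_th is the open-circuit voltage V_A - V_B (nothing connected across the terminals).
Nodal analysis, taking node 2 as the 0 V reference.
Source V1 fixes V_0 = 10 V.
KCL at each unknown node (sum of currents leaving = 0; resistances in Ω):
  Node 1: (V_1 - 10)/10 + (V_1 - 0)/30 = 0
Collecting terms: 0.1333 × V_1 = 1  =>  V_1 = 7.5 V
V_th = V_1 - V_2 = 7.5 - 0 = 7.5 V
Step 2 — R_th: zero the source — replace V1 by a short circuit (node 2 merges into node 0) — and find the resistance seen between A (node 1) and B (node 0).
Reduce the network between node 1 (A) and node 0 (B) by series/parallel combination:
  Rp1 = R1 ‖ R2 (parallel, both between nodes 0 and 1) = 1/(1/10 + 1/30) = 7.5 Ω
R_th = 7.5 Ω

Final answer: V_th = 7.5 V, R_th = 7.5 Ω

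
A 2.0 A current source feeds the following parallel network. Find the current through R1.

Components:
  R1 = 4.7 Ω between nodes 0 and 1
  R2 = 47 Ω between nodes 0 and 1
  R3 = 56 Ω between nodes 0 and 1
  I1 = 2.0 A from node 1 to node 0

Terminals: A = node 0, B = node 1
All resistors sit directly between nodes 0 and 1, so they are in parallel and share one voltage V; the full source current 2 A splits among them.
1/R_par = 1/4.7 + 1/47 + 1/56 = 0.2519 S  =>  R_par = 3.97 Ω
V = I × R_par = 2 × 3.97 = 7.94 V
I_R1 = V/R1 = 7.94/4.7 = 1.689 A

Final answer: 1.689 A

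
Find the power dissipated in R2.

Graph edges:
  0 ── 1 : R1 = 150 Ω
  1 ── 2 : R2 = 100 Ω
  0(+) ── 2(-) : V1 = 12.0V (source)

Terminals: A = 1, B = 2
Nodal analysis, taking node 2 as the 0 V reference.
Source V1 fixes V_0 = 12 V.
KCL at each unknown node (sum of currents leaving = 0; resistances in Ω):
  Node 1: (V_1 - 12)/150 + (V_1 - 0)/100 = 0
Collecting terms: 0.01667 × V_1 = 0.08  =>  V_1 = 4.8 V
I_R2 = (V_1 - V_2)/R2 = (4.8 - 0)/100 = 0.048 A
P_R2 = I_R2² × R2 = (0.048)² × 100 = 0.2304 W

Final answer: 0.2304 W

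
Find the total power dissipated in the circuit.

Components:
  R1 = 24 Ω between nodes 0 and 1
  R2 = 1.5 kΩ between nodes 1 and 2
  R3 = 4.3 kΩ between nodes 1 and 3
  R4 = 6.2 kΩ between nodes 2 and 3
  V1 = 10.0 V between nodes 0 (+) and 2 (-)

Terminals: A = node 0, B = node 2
Nodal analysis, taking node 2 as the 0 V reference.
Source V1 fixes V_0 = 10 V.
KCL at each unknown node (sum of currents leaving = 0; resistances in Ω):
  Node 1: (V_1 - 10)/24 + (V_1 - 0)/1500 + (V_1 - V_3)/4300 = 0
  Node 3: (V_3 - V_1)/4300 + (V_3 - 0)/6200 = 0
Collecting terms (coefficients in siemens):
  0.04257·V_1 - 0.0002326·V_3 = 0.4167
  0.0003938·V_3 - 0.0002326·V_1 = 0
Determinant D = (0.04257)(0.0003938) - (-0.0002326)(-0.0002326) = 0.00001671
V_1 = [(0.4167)(0.0003938) - (-0.0002326)(0)]/D = 9.82 V
V_3 = [(0.04257)(0) - (0.4167)(-0.0002326)]/D = 5.799 V
Power in each resistor, P = (ΔV)²/R:
  P_R1 = (10 - 9.82)²/24 = 0.001344 W
  P_R2 = (9.82 - 0)²/1500 = 0.06429 W
  P_R3 = (9.82 - 5.799)²/4300 = 0.003761 W
  P_R4 = (0 - 5.799)²/6200 = 0.005423 W
P_total = P_R1 + P_R2 + P_R3 + P_R4 = 0.07482 W

Final answer: 0.07482 W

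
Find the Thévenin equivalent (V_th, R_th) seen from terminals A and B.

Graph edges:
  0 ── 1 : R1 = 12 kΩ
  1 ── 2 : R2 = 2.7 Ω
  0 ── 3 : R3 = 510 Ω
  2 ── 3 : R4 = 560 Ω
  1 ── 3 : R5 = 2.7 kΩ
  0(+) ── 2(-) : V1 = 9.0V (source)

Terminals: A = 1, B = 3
Step 1 — V_th is the open-circuit voltage V_A - V_B (nothing connected across the terminals).
Nodal analysis, taking node 2 as the 0 V reference.
Source V1 fixes V_0 = 9 V.
KCL at each unknown node (sum of currents leaving = 0; resistances in Ω):
  Node 1: (V_1 - 9)/12000 + (V_1 - 0)/2.7 + (V_1 - V_3)/2700 = 0
  Node 3: (V_3 - 9)/510 + (V_3 - 0)/560 + (V_3 - V_1)/2700 = 0
Collecting terms (coefficients in siemens):
  0.3708·V_1 - 0.0003704·V_3 = 0.00075
  0.004117·V_3 - 0.0003704·V_1 = 0.01765
Determinant D = (0.3708)(0.004117) - (-0.0003704)(-0.0003704) = 0.001526
V_1 = [(0.00075)(0.004117) - (-0.0003704)(0.01765)]/D = 0.006304 V
V_3 = [(0.3708)(0.01765) - (0.00075)(-0.0003704)]/D = 4.287 V
V_th = V_1 - V_3 = 0.006304 - 4.287 = -4.281 V
Step 2 — R_th: zero the source — replace V1 by a short circuit (node 2 merges into node 0) — and find the resistance seen between A (node 1) and B (node 3).
Reduce the network between node 1 (A) and node 3 (B) by series/parallel combination:
  Rp1 = R1 ‖ R2 (parallel, both between nodes 0 and 1) = 1/(1/12000 + 1/2.7) = 2.699 Ω
  Rp2 = R3 ‖ R4 (parallel, both between nodes 0 and 3) = 1/(1/510 + 1/560) = 266.9 Ω
  Rs1 = Rp1 + Rp2 (series, joined only at node 0) = 2.699 + 266.9 = 269.6 Ω
  Rp3 = R5 ‖ Rs1 (parallel, both between nodes 1 and 3) = 1/(1/2700 + 1/269.6) = 245.1 Ω
R_th = 245.1 Ω

Final answer: V_th = -4.281 V, R_th = 245.1 Ω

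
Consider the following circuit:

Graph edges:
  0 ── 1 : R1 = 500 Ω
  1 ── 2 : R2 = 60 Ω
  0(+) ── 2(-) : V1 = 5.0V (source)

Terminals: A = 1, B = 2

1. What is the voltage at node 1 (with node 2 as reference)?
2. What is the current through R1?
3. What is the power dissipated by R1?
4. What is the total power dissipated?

Nodal analysis, taking node 2 as the 0 V reference.
Source V1 fixes V_0 = 5 V.
KCL at each unknown node (sum of currents leaving = 0; resistances in Ω):
  Node 1: (V_1 - 5)/500 + (V_1 - 0)/60 = 0
Collecting terms: 0.01867 × V_1 = 0.01  =>  V_1 = 0.5357 V
Part 1:
  Read off the nodal solution: V_1 = 0.5357 V
Part 2:
  I_R1 = (V_0 - V_1)/R1 = (5 - 0.5357)/500 = 0.008929 A
  Magnitude: I_R1 = 0.008929 A
Part 3:
  I_R1 = (V_0 - V_1)/R1 = (5 - 0.5357)/500 = 0.008929 A
  P_R1 = I_R1² × R1 = (0.008929)² × 500 = 0.03986 W
Part 4:
  Power in each resistor, P = (ΔV)²/R:
    P_R1 = (5 - 0.5357)²/500 = 0.03986 W
    P_R2 = (0.5357 - 0)²/60 = 0.004783 W
  P_total = P_R1 + P_R2 = 0.04464 W

Final answers:
1. V_1 = 0.5357 V
2. I_R1 = 0.008929 A
3. P_R1 = 0.03986 W
4. P_total = 0.04464 W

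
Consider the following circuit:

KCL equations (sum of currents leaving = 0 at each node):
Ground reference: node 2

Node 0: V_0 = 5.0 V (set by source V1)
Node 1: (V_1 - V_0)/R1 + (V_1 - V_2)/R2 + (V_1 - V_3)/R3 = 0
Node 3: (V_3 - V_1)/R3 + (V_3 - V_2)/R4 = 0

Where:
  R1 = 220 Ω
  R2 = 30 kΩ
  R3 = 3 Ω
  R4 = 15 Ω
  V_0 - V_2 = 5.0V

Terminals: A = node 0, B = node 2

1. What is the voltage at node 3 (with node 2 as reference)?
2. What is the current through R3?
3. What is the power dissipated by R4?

Nodal analysis, taking node 2 as the 0 V reference.
Source V1 fixes V_0 = 5 V.
KCL at each unknown node (sum of currents leaving = 0; resistances in Ω):
  Node 1: (V_1 - 5)/220 + (V_1 - 0)/30000 + (V_1 - V_3)/3 = 0
  Node 3: (V_3 - V_1)/3 + (V_3 - 0)/15 = 0
Collecting terms (coefficients in siemens):
  0.3379·V_1 - 0.3333·V_3 = 0.02273
  0.4·V_3 - 0.3333·V_1 = 0
Determinant D = (0.3379)(0.4) - (-0.3333)(-0.3333) = 0.02405
V_1 = [(0.02273)(0.4) - (-0.3333)(0)]/D = 0.3779 V
V_3 = [(0.3379)(0) - (0.02273)(-0.3333)]/D = 0.315 V
Part 1:
  Read off the nodal solution: V_3 = 0.315 V
Part 2:
  I_R3 = (V_1 - V_3)/R3 = (0.3779 - 0.315)/3 = 0.021 A
  Magnitude: I_R3 = 0.021 A
Part 3:
  I_R4 = (V_2 - V_3)/R4 = (0 - 0.315)/15 = -0.021 A
  P_R4 = I_R4² × R4 = (-0.021)² × 15 = 0.006613 W

Final answers:
1. V_3 = 0.315 V
2. I_R3 = 0.021 A
3. P_R4 = 0.006613 W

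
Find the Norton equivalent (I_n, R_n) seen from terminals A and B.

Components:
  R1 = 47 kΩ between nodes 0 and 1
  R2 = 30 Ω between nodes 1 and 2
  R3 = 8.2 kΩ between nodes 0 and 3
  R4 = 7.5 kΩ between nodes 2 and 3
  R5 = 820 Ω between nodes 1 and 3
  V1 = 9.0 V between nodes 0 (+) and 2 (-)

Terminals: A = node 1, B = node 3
Find the Thévenin equivalent first; then I_n = V_th/R_th and R_n = R_th.
Step 1 — V_th is the open-circuit voltage V_A - V_B (nothing connected across the terminals).
Nodal analysis, taking node 2 as the 0 V reference.
Source V1 fixes V_0 = 9 V.
KCL at each unknown node (sum of currents leaving = 0; resistances in Ω):
  Node 1: (V_1 - 9)/47000 + (V_1 - 0)/30 + (V_1 - V_3)/820 = 0
  Node 3: (V_3 - 9)/8200 + (V_3 - 0)/7500 + (V_3 - V_1)/820 = 0
Collecting terms (coefficients in siemens):
  0.03457·V_1 - 0.00122·V_3 = 0.0001915
  0.001475·V_3 - 0.00122·V_1 = 0.001098
Determinant D = (0.03457)(0.001475) - (-0.00122)(-0.00122) = 0.0000495
V_1 = [(0.0001915)(0.001475) - (-0.00122)(0.001098)]/D = 0.03274 V
V_3 = [(0.03457)(0.001098) - (0.0001915)(-0.00122)]/D = 0.7713 V
V_th = V_1 - V_3 = 0.03274 - 0.7713 = -0.7385 V
Step 2 — R_th: zero the source — replace V1 by a short circuit (node 2 merges into node 0) — and find the resistance seen between A (node 1) and B (node 3).
Reduce the network between node 1 (A) and node 3 (B) by series/parallel combination:
  Rp1 = R1 ‖ R2 (parallel, both between nodes 0 and 1) = 1/(1/47000 + 1/30) = 29.98 Ω
  Rp2 = R3 ‖ R4 (parallel, both between nodes 0 and 3) = 1/(1/8200 + 1/7500) = 3917 Ω
  Rs1 = Rp1 + Rp2 (series, joined only at node 0) = 29.98 + 3917 = 3947 Ω
  Rp3 = R5 ‖ Rs1 (parallel, both between nodes 1 and 3) = 1/(1/820 + 1/3947) = 679 Ω
R_th = 679 Ω
I_n = V_th/R_th = -0.7385/679 = -0.001088 A, and R_n = R_th = 679 Ω

Final answer: I_n = -0.001088 A, R_n = 679 Ω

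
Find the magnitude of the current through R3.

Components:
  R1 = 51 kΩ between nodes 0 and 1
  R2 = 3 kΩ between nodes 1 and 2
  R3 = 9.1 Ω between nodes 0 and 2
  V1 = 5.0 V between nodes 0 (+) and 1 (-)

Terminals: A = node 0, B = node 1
Nodal analysis, taking node 1 as the 0 V reference.
Source V1 fixes V_0 = 5 V.
KCL at each unknown node (sum of currents leaving = 0; resistances in Ω):
  Node 2: (V_2 - 0)/3000 + (V_2 - 5)/9.1 = 0
Collecting terms: 0.1102 × V_2 = 0.5495  =>  V_2 = 4.985 V
I_R3 = (V_0 - V_2)/R3 = (5 - 4.985)/9.1 = 0.001662 A
|I_R3| = 0.001662 A

Final answer: |I_R3| = 0.001662 A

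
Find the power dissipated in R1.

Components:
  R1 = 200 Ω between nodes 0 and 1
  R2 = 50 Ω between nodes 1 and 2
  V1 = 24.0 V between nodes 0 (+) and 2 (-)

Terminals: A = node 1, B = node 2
Nodal analysis, taking node 2 as the 0 V reference.
Source V1 fixes V_0 = 24 V.
KCL at each unknown node (sum of currents leaving = 0; resistances in Ω):
  Node 1: (V_1 - 24)/200 + (V_1 - 0)/50 = 0
Collecting terms: 0.025 × V_1 = 0.12  =>  V_1 = 4.8 V
I_R1 = (V_0 - V_1)/R1 = (24 - 4.8)/200 = 0.096 A
P_R1 = I_R1² × R1 = (0.096)² × 200 = 1.843 W

Final answer: 1.843 W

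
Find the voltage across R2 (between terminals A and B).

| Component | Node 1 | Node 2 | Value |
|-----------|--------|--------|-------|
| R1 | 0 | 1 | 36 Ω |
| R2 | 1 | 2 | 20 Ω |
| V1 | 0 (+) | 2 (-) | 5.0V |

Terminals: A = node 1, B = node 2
R1 and R2 are in series across V1 (node 0 → node 1 → node 2), and the output A–B is taken across R2, so this is a voltage divider.
Series current: I = V1/(R1 + R2) = 5/(36 + 20) = 5/56 = 0.08929 A
V_R2 = I × R2 = V1 × R2/(R1 + R2) = 5 × 20/56 = 1.786 V

Final answer: 1.786 V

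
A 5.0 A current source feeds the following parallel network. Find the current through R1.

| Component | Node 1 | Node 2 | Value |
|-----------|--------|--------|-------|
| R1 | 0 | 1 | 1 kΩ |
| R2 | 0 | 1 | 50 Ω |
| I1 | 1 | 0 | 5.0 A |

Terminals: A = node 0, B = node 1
All resistors sit directly between nodes 0 and 1, so they are in parallel and share one voltage V; the full source current 5 A splits among them.
1/R_par = 1/1000 + 1/50 = 0.021 S  =>  R_par = 47.62 Ω
V = I × R_par = 5 × 47.62 = 238.1 V
I_R1 = V/R1 = 238.1/1000 = 0.2381 A

Final answer: 0.2381 A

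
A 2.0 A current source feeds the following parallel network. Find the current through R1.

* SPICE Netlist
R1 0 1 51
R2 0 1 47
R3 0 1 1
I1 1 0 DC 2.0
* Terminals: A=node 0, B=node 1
All resistors sit directly between nodes 0 and 1, so they are in parallel and share one voltage V; the full source current 2 A splits among them.
1/R_par = 1/51 + 1/47 + 1/1 = 1.041 S  =>  R_par = 0.9607 Ω
V = I × R_par = 2 × 0.9607 = 1.921 V
I_R1 = V/R1 = 1.921/51 = 0.03768 A

Final answer: 0.03768 A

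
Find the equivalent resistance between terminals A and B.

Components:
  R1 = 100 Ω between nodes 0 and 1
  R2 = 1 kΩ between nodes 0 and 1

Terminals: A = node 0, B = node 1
Reduce the network between node 0 (A) and node 1 (B) by series/parallel combination:
  Rp1 = R1 ‖ R2 (parallel, both between nodes 0 and 1) = 1/(1/100 + 1/1000) = 90.91 Ω
R_eq = 90.91 Ω

Final answer: 90.91 Ω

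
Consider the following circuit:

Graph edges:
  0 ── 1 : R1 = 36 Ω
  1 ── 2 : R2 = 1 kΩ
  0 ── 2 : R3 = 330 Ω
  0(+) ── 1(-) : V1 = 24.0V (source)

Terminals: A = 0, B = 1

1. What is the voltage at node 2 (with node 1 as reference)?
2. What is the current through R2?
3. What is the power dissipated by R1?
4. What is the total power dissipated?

Nodal analysis, taking node 1 as the 0 V reference.
Source V1 fixes V_0 = 24 V.
KCL at each unknown node (sum of currents leaving = 0; resistances in Ω):
  Node 2: (V_2 - 0)/1000 + (V_2 - 24)/330 = 0
Collecting terms: 0.00403 × V_2 = 0.07273  =>  V_2 = 18.05 V
Part 1:
  Read off the nodal solution: V_2 = 18.05 V
Part 2:
  I_R2 = (V_1 - V_2)/R2 = (0 - 18.05)/1000 = -0.01805 A
  Magnitude: I_R2 = 0.01805 A
Part 3:
  I_R1 = (V_0 - V_1)/R1 = (24 - 0)/36 = 0.6667 A
  P_R1 = I_R1² × R1 = (0.6667)² × 36 = 16 W
Part 4:
  Power in each resistor, P = (ΔV)²/R:
    P_R1 = (24 - 0)²/36 = 16 W
    P_R2 = (0 - 18.05)²/1000 = 0.3256 W
    P_R3 = (24 - 18.05)²/330 = 0.1075 W
  P_total = P_R1 + P_R2 + P_R3 = 16.43 W

Final answers:
1. V_2 = 18.05 V
2. I_R2 = 0.01805 A
3. P_R1 = 16 W
4. P_total = 16.43 W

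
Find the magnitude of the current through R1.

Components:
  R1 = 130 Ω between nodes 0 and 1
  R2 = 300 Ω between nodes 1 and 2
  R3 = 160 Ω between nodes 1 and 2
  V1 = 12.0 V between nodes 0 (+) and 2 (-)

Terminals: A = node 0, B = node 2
Nodal analysis, taking node 2 as the 0 V reference.
Source V1 fixes V_0 = 12 V.
KCL at each unknown node (sum of currents leaving = 0; resistances in Ω):
  Node 1: (V_1 - 12)/130 + (V_1 - 0)/300 + (V_1 - 0)/160 = 0
Collecting terms: 0.01728 × V_1 = 0.09231  =>  V_1 = 5.343 V
I_R1 = (V_0 - V_1)/R1 = (12 - 5.343)/130 = 0.05121 A
|I_R1| = 0.05121 A

Final answer: |I_R1| = 0.05121 A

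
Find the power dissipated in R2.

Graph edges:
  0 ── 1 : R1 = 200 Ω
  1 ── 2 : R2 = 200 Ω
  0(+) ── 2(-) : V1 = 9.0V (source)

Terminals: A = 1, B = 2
Nodal analysis, taking node 2 as the 0 V reference.
Source V1 fixes V_0 = 9 V.
KCL at each unknown node (sum of currents leaving = 0; resistances in Ω):
  Node 1: (V_1 - 9)/200 + (V_1 - 0)/200 = 0
Collecting terms: 0.01 × V_1 = 0.045  =>  V_1 = 4.5 V
I_R2 = (V_1 - V_2)/R2 = (4.5 - 0)/200 = 0.0225 A
P_R2 = I_R2² × R2 = (0.0225)² × 200 = 0.1013 W

Final answer: 0.1013 W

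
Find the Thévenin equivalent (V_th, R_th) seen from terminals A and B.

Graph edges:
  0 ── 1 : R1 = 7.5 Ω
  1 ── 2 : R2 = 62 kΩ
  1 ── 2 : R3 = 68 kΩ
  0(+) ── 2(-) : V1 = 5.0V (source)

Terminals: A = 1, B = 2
Step 1 — V_th is the open-circuit voltage V_A - V_B (nothing connected across the terminals).
Nodal analysis, taking node 2 as the 0 V reference.
Source V1 fixes V_0 = 5 V.
KCL at each unknown node (sum of currents leaving = 0; resistances in Ω):
  Node 1: (V_1 - 5)/7.5 + (V_1 - 0)/62000 + (V_1 - 0)/68000 = 0
Collecting terms: 0.1334 × V_1 = 0.6667  =>  V_1 = 4.999 V
V_th = V_1 - V_2 = 4.999 - 0 = 4.999 V
Step 2 — R_th: zero the source — replace V1 by a short circuit (node 2 merges into node 0) — and find the resistance seen between A (node 1) and B (node 0).
Reduce the network between node 1 (A) and node 0 (B) by series/parallel combination:
  Rp1 = R1 ‖ R2 ‖ R3 (parallel, all between nodes 0 and 1) = 1/(1/7.5 + 1/62000 + 1/68000) = 7.498 Ω
R_th = 7.498 Ω

Final answer: V_th = 4.999 V, R_th = 7.498 Ω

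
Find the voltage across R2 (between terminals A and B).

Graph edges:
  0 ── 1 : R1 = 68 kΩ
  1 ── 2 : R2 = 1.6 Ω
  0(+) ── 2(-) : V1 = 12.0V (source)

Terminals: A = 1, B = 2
R1 and R2 are in series across V1 (node 0 → node 1 → node 2), and the output A–B is taken across R2, so this is a voltage divider.
Series current: I = V1/(R1 + R2) = 12/(68000 + 1.6) = 12/68000 = 0.0001765 A
V_R2 = I × R2 = V1 × R2/(R1 + R2) = 12 × 1.6/68000 = 0.0002823 V

Final answer: 0.0002823 V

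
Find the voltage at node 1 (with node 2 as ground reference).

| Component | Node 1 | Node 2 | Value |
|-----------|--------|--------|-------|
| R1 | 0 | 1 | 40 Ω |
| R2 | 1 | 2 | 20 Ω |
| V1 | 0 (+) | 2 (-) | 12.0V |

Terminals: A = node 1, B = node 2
Nodal analysis, taking node 2 as the 0 V reference.
Source V1 fixes V_0 = 12 V.
KCL at each unknown node (sum of currents leaving = 0; resistances in Ω):
  Node 1: (V_1 - 12)/40 + (V_1 - 0)/20 = 0
Collecting terms: 0.075 × V_1 = 0.3  =>  V_1 = 4 V
The requested potential is V_1 = 4 V.

Final answer: V_1 = 4 V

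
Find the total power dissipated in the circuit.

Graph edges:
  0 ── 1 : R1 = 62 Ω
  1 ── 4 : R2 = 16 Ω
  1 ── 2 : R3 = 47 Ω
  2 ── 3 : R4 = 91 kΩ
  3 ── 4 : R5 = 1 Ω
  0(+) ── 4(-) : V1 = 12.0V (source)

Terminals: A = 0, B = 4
Nodal analysis, taking node 4 as the 0 V reference.
Source V1 fixes V_0 = 12 V.
KCL at each unknown node (sum of currents leaving = 0; resistances in Ω):
  Node 1: (V_1 - 12)/62 + (V_1 - 0)/16 + (V_1 - V_2)/47 = 0
  Node 2: (V_2 - V_1)/47 + (V_2 - V_3)/91000 = 0
  Node 3: (V_3 - V_2)/91000 + (V_3 - 0)/1 = 0
Collecting terms (coefficients in siemens):
  0.09991·V_1 - 0.02128·V_2 = 0.1935
  0.02129·V_2 - 0.02128·V_1 - 0.00001099·V_3 = 0
  1·V_3 - 0.00001099·V_2 = 0
Solving these 3 simultaneous equations (Gaussian elimination) gives:
  V_1 = 2.461 V, V_2 = 2.46 V, V_3 = 0.00002703 V
Power in each resistor, P = (ΔV)²/R:
  P_R1 = (12 - 2.461)²/62 = 1.468 W
  P_R2 = (2.461 - 0)²/16 = 0.3786 W
  P_R3 = (2.461 - 2.46)²/47 = 0.00000003434 W
  P_R4 = (2.46 - 0.00002703)²/91000 = 0.0000665 W
  P_R5 = (0.00002703 - 0)²/1 = 0.0000000007307 W
P_total = P_R1 + P_R2 + P_R3 + P_R4 + P_R5 = 1.846 W

Final answer: 1.846 W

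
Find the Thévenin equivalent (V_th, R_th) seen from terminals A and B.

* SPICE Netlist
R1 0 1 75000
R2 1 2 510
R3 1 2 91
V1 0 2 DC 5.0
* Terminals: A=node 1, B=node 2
Step 1 — V_th is the open-circuit voltage V_A - V_B (nothing connected across the terminals).
Nodal analysis, taking node 2 as the 0 V reference.
Source V1 fixes V_0 = 5 V.
KCL at each unknown node (sum of currents leaving = 0; resistances in Ω):
  Node 1: (V_1 - 5)/75000 + (V_1 - 0)/510 + (V_1 - 0)/91 = 0
Collecting terms: 0.01296 × V_1 = 0.00006667  =>  V_1 = 0.005143 V
V_th = V_1 - V_2 = 0.005143 - 0 = 0.005143 V
Step 2 — R_th: zero the source — replace V1 by a short circuit (node 2 merges into node 0) — and find the resistance seen between A (node 1) and B (node 0).
Reduce the network between node 1 (A) and node 0 (B) by series/parallel combination:
  Rp1 = R1 ‖ R2 ‖ R3 (parallel, all between nodes 0 and 1) = 1/(1/75000 + 1/510 + 1/91) = 77.14 Ω
R_th = 77.14 Ω

Final answer: V_th = 0.005143 V, R_th = 77.14 Ω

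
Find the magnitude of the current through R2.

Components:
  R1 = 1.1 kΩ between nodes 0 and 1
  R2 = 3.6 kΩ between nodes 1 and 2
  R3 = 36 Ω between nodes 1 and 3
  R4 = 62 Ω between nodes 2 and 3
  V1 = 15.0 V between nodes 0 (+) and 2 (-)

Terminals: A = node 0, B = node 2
Nodal analysis, taking node 2 as the 0 V reference.
Source V1 fixes V_0 = 15 V.
KCL at each unknown node (sum of currents leaving = 0; resistances in Ω):
  Node 1: (V_1 - 15)/1100 + (V_1 - 0)/3600 + (V_1 - V_3)/36 = 0
  Node 3: (V_3 - V_1)/36 + (V_3 - 0)/62 = 0
Collecting terms (coefficients in siemens):
  0.02896·V_1 - 0.02778·V_3 = 0.01364
  0.04391·V_3 - 0.02778·V_1 = 0
Determinant D = (0.02896)(0.04391) - (-0.02778)(-0.02778) = 0.0005001
V_1 = [(0.01364)(0.04391) - (-0.02778)(0)]/D = 1.197 V
V_3 = [(0.02896)(0) - (0.01364)(-0.02778)]/D = 0.7574 V
I_R2 = (V_1 - V_2)/R2 = (1.197 - 0)/3600 = 0.0003325 A
|I_R2| = 0.0003325 A

Final answer: |I_R2| = 0.0003325 A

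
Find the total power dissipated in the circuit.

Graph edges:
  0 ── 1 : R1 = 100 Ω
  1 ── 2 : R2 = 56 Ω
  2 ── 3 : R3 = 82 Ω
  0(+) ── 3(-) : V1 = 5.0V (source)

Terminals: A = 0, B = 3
Nodal analysis, taking node 3 as the 0 V reference.
Source V1 fixes V_0 = 5 V.
KCL at each unknown node (sum of currents leaving = 0; resistances in Ω):
  Node 1: (V_1 - 5)/100 + (V_1 - V_2)/56 = 0
  Node 2: (V_2 - V_1)/56 + (V_2 - 0)/82 = 0
Collecting terms (coefficients in siemens):
  0.02786·V_1 - 0.01786·V_2 = 0.05
  0.03005·V_2 - 0.01786·V_1 = 0
Determinant D = (0.02786)(0.03005) - (-0.01786)(-0.01786) = 0.0005183
V_1 = [(0.05)(0.03005) - (-0.01786)(0)]/D = 2.899 V
V_2 = [(0.02786)(0) - (0.05)(-0.01786)]/D = 1.723 V
Power in each resistor, P = (ΔV)²/R:
  P_R1 = (5 - 2.899)²/100 = 0.04414 W
  P_R2 = (2.899 - 1.723)²/56 = 0.02472 W
  P_R3 = (1.723 - 0)²/82 = 0.03619 W
P_total = P_R1 + P_R2 + P_R3 = 0.105 W

Final answer: 0.105 W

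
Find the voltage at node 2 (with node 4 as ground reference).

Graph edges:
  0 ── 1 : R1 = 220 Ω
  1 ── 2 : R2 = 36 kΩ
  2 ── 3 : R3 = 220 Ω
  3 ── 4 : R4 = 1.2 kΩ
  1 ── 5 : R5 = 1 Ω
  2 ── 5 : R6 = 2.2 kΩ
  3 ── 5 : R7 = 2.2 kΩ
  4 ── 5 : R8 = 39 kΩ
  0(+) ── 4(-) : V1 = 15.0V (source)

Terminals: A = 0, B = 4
Nodal analysis, taking node 4 as the 0 V reference.
Source V1 fixes V_0 = 15 V.
KCL at each unknown node (sum of currents leaving = 0; resistances in Ω):
  Node 1: (V_1 - 15)/220 + (V_1 - V_2)/36000 + (V_1 - V_5)/1 = 0
  Node 2: (V_2 - V_1)/36000 + (V_2 - V_3)/220 + (V_2 - V_5)/2200 = 0
  Node 3: (V_3 - V_2)/220 + (V_3 - 0)/1200 + (V_3 - V_5)/2200 = 0
  Node 5: (V_5 - V_1)/1 + (V_5 - V_2)/2200 + (V_5 - V_3)/2200 + (V_5 - 0)/39000 = 0
Collecting terms (coefficients in siemens):
  1.005·V_1 - 0.00002778·V_2 - 1·V_5 = 0.06818
  0.005028·V_2 - 0.00002778·V_1 - 0.004545·V_3 - 0.0004545·V_5 = 0
  0.005833·V_3 - 0.004545·V_2 - 0.0004545·V_5 = 0
  1.001·V_5 - 1·V_1 - 0.0004545·V_2 - 0.0004545·V_3 = 0
Solving these 4 simultaneous equations (Gaussian elimination) gives:
  V_1 = 13.63 V, V_2 = 7.672 V, V_3 = 7.04 V, V_5 = 13.63 V
The requested potential is V_2 = 7.672 V.

Final answer: V_2 = 7.672 V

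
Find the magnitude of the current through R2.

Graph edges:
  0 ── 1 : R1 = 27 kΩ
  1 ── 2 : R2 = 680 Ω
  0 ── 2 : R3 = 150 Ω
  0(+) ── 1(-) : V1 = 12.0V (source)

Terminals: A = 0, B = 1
Nodal analysis, taking node 1 as the 0 V reference.
Source V1 fixes V_0 = 12 V.
KCL at each unknown node (sum of currents leaving = 0; resistances in Ω):
  Node 2: (V_2 - 0)/680 + (V_2 - 12)/150 = 0
Collecting terms: 0.008137 × V_2 = 0.08  =>  V_2 = 9.831 V
I_R2 = (V_1 - V_2)/R2 = (0 - 9.831)/680 = -0.01446 A
|I_R2| = 0.01446 A

Final answer: |I_R2| = 0.01446 A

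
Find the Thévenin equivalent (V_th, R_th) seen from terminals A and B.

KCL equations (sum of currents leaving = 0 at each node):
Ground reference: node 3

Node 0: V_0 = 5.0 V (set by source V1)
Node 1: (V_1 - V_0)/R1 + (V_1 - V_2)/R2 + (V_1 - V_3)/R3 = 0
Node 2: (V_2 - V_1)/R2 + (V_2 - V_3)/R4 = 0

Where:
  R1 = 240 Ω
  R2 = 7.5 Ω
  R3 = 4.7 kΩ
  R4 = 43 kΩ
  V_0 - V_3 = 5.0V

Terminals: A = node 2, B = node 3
Step 1 — V_th is the open-circuit voltage V_A - V_B (nothing connected across the terminals).
Nodal analysis, taking node 3 as the 0 V reference.
Source V1 fixes V_0 = 5 V.
KCL at each unknown node (sum of currents leaving = 0; resistances in Ω):
  Node 1: (V_1 - 5)/240 + (V_1 - V_2)/7.5 + (V_1 - 0)/4700 = 0
  Node 2: (V_2 - V_1)/7.5 + (V_2 - 0)/43000 = 0
Collecting terms (coefficients in siemens):
  0.1377·V_1 - 0.1333·V_2 = 0.02083
  0.1334·V_2 - 0.1333·V_1 = 0
Determinant D = (0.1377)(0.1334) - (-0.1333)(-0.1333) = 0.0005871
V_1 = [(0.02083)(0.1334) - (-0.1333)(0)]/D = 4.732 V
V_2 = [(0.1377)(0) - (0.02083)(-0.1333)]/D = 4.731 V
V_th = V_2 - V_3 = 4.731 - 0 = 4.731 V
Step 2 — R_th: zero the source — replace V1 by a short circuit (node 3 merges into node 0) — and find the resistance seen between A (node 2) and B (node 0).
Reduce the network between node 2 (A) and node 0 (B) by series/parallel combination:
  Rp1 = R1 ‖ R3 (parallel, both between nodes 0 and 1) = 1/(1/240 + 1/4700) = 228.3 Ω
  Rs1 = R2 + Rp1 (series, joined only at node 1) = 7.5 + 228.3 = 235.8 Ω
  Rp2 = R4 ‖ Rs1 (parallel, both between nodes 0 and 2) = 1/(1/43000 + 1/235.8) = 234.6 Ω
R_th = 234.6 Ω

Final answer: V_th = 4.731 V, R_th = 234.6 Ω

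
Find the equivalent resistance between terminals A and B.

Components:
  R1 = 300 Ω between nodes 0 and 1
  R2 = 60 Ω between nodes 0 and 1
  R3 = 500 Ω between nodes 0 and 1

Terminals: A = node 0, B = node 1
Reduce the network between node 0 (A) and node 1 (B) by series/parallel combination:
  Rp1 = R1 ‖ R2 ‖ R3 (parallel, all between nodes 0 and 1) = 1/(1/300 + 1/60 + 1/500) = 45.45 Ω
R_eq = 45.45 Ω

Final answer: 45.45 Ω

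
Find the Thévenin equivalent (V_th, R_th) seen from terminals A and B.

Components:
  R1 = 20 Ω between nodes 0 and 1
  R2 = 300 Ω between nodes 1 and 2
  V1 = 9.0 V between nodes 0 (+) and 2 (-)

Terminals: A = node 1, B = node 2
Step 1 — V_th is the open-circuit voltage V_A - V_B (nothing connected across the terminals).
Nodal analysis, taking node 2 as the 0 V reference.
Source V1 fixes V_0 = 9 V.
KCL at each unknown node (sum of currents leaving = 0; resistances in Ω):
  Node 1: (V_1 - 9)/20 + (V_1 - 0)/300 = 0
Collecting terms: 0.05333 × V_1 = 0.45  =>  V_1 = 8.438 V
V_th = V_1 - V_2 = 8.438 - 0 = 8.438 V
Step 2 — R_th: zero the source — replace V1 by a short circuit (node 2 merges into node 0) — and find the resistance seen between A (node 1) and B (node 0).
Reduce the network between node 1 (A) and node 0 (B) by series/parallel combination:
  Rp1 = R1 ‖ R2 (parallel, both between nodes 0 and 1) = 1/(1/20 + 1/300) = 18.75 Ω
R_th = 18.75 Ω

Final answer: V_th = 8.438 V, R_th = 18.75 Ω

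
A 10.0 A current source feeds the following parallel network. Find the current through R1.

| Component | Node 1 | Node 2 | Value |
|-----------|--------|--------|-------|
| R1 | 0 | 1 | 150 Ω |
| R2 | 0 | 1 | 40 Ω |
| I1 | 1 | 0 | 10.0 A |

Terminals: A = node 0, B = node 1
All resistors sit directly between nodes 0 and 1, so they are in parallel and share one voltage V; the full source current 10 A splits among them.
1/R_par = 1/150 + 1/40 = 0.03167 S  =>  R_par = 31.58 Ω
V = I × R_par = 10 × 31.58 = 315.8 V
I_R1 = V/R1 = 315.8/150 = 2.105 A

Final answer: 2.105 A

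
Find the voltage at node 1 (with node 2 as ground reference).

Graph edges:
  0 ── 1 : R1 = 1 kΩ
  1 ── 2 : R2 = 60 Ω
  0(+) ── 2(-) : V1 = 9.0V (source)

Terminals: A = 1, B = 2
Nodal analysis, taking node 2 as the 0 V reference.
Source V1 fixes V_0 = 9 V.
KCL at each unknown node (sum of currents leaving = 0; resistances in Ω):
  Node 1: (V_1 - 9)/1000 + (V_1 - 0)/60 = 0
Collecting terms: 0.01767 × V_1 = 0.009  =>  V_1 = 0.5094 V
The requested potential is V_1 = 0.5094 V.

Final answer: V_1 = 0.5094 V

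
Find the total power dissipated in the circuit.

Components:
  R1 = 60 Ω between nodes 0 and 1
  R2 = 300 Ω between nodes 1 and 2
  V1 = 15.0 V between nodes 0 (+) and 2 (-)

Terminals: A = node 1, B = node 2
Nodal analysis, taking node 2 as the 0 V reference.
Source V1 fixes V_0 = 15 V.
KCL at each unknown node (sum of currents leaving = 0; resistances in Ω):
  Node 1: (V_1 - 15)/60 + (V_1 - 0)/300 = 0
Collecting terms: 0.02 × V_1 = 0.25  =>  V_1 = 12.5 V
Power in each resistor, P = (ΔV)²/R:
  P_R1 = (15 - 12.5)²/60 = 0.1042 W
  P_R2 = (12.5 - 0)²/300 = 0.5208 W
P_total = P_R1 + P_R2 = 0.625 W

Final answer: 0.625 W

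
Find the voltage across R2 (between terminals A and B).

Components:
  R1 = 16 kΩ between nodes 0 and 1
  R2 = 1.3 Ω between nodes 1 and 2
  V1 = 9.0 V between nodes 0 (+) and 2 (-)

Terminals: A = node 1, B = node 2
R1 and R2 are in series across V1 (node 0 → node 1 → node 2), and the output A–B is taken across R2, so this is a voltage divider.
Series current: I = V1/(R1 + R2) = 9/(16000 + 1.3) = 9/16000 = 0.0005625 A
V_R2 = I × R2 = V1 × R2/(R1 + R2) = 9 × 1.3/16000 = 0.0007312 V

Final answer: 0.0007312 V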